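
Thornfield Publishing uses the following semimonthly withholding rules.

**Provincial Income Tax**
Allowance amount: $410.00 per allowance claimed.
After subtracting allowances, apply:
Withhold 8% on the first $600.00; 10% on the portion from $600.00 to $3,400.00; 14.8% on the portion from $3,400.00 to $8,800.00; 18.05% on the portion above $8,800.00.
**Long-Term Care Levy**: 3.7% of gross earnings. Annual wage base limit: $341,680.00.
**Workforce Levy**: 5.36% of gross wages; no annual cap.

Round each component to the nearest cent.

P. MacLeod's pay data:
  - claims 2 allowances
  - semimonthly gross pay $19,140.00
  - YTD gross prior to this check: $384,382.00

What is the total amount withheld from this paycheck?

$3,871.46

Provincial Income Tax: taxable = $19,140.00 − 2×$410.00 = $18,320.00
  $1,127.20 + 18.05% × ($18,320.00 − $8,800.00) = $1,127.20 + 18.05% × $9,520.00 = $2,845.56
Long-Term Care Levy: YTD $384,382.00 ≥ cap $341,680.00 → $0.00
Workforce Levy: 5.36% × $19,140.00 = $1,025.90
Total: $2,845.56 + $0.00 + $1,025.90 = $3,871.46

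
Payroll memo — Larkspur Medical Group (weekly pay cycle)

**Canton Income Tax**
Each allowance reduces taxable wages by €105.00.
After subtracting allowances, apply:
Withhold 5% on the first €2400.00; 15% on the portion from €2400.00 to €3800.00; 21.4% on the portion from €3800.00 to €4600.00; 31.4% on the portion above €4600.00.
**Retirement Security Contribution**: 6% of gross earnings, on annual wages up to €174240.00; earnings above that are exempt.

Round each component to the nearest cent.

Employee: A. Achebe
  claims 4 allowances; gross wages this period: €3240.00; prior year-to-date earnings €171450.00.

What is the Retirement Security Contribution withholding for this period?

Retirement Security Contribution: cap €174240.00 − YTD €171450.00 = €2790.00 subject; 6% × €2790.00 = €167.40

€167.40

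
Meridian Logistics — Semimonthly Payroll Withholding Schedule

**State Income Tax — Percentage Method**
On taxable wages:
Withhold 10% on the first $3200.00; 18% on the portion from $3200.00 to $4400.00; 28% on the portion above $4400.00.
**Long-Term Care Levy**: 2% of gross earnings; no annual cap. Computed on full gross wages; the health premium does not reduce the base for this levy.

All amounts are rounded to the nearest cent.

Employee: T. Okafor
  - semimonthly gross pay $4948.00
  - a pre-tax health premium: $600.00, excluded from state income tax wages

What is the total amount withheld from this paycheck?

State Income Tax: taxable = $4948.00 − $600.00 = $4348.00
  $320.00 + 18% × ($4348.00 − $3200.00) = $320.00 + 18% × $1148.00 = $526.64
Long-Term Care Levy: 2% × $4948.00 = $98.96
Total: $526.64 + $98.96 = $625.60

$625.60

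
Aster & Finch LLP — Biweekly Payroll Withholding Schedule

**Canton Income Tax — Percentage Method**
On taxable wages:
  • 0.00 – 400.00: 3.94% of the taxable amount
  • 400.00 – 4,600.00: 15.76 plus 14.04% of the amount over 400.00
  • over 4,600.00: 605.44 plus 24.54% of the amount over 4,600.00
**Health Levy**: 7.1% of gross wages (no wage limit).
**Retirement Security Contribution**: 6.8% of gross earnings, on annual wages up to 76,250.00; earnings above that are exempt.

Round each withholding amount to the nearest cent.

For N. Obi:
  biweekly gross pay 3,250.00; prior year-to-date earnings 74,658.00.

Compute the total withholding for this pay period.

754.91

Canton Income Tax: taxable = 3,250.00
  15.76 + 14.04% × (3,250.00 − 400.00) = 15.76 + 14.04% × 2,850.00 = 415.90
Health Levy: 7.1% × 3,250.00 = 230.75
Retirement Security Contribution: cap 76,250.00 − YTD 74,658.00 = 1,592.00 subject; 6.8% × 1,592.00 = 108.26
Total: 415.90 + 230.75 + 108.26 = 754.91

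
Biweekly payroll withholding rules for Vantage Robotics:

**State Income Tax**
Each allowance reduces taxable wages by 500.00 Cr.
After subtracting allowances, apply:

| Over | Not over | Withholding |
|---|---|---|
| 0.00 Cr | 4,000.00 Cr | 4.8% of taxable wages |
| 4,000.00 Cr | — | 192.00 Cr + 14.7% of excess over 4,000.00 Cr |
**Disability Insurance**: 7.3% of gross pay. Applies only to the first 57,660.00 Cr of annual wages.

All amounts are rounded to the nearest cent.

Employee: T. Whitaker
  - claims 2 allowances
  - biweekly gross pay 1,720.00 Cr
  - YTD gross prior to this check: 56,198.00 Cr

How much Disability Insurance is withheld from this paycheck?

Disability Insurance: cap 57,660.00 Cr − YTD 56,198.00 Cr = 1,462.00 Cr subject; 7.3% × 1,462.00 Cr = 106.73 Cr

106.73 Cr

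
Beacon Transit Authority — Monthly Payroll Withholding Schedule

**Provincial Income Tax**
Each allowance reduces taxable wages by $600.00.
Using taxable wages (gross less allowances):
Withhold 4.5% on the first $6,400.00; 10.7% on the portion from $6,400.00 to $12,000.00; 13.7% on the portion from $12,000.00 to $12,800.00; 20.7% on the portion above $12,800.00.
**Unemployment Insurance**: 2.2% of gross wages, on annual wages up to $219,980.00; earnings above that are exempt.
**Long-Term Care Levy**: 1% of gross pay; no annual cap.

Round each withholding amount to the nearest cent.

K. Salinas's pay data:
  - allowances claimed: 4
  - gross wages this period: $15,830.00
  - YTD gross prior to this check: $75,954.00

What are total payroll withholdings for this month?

$1,633.77

Provincial Income Tax: taxable = $15,830.00 − 4×$600.00 = $13,430.00
  $996.80 + 20.7% × ($13,430.00 − $12,800.00) = $996.80 + 20.7% × $630.00 = $1,127.21
Unemployment Insurance: 2.2% × $15,830.00 = $348.26
Long-Term Care Levy: 1% × $15,830.00 = $158.30
Total: $1,127.21 + $348.26 + $158.30 = $1,633.77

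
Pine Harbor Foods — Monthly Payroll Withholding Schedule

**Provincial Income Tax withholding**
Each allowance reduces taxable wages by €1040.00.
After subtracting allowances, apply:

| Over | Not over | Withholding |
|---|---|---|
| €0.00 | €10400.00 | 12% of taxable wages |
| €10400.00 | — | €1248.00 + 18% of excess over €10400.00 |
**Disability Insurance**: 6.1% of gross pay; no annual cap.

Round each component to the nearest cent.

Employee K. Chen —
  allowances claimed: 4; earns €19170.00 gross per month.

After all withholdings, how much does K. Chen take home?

€15922.83

Provincial Income Tax: taxable = €19170.00 − 4×€1040.00 = €15010.00
  €1248.00 + 18% × (€15010.00 − €10400.00) = €1248.00 + 18% × €4610.00 = €2077.80
Disability Insurance: 6.1% × €19170.00 = €1169.37
Total withheld: €2077.80 + €1169.37 = €3247.17
Net pay: €19170.00 − €3247.17 = €15922.83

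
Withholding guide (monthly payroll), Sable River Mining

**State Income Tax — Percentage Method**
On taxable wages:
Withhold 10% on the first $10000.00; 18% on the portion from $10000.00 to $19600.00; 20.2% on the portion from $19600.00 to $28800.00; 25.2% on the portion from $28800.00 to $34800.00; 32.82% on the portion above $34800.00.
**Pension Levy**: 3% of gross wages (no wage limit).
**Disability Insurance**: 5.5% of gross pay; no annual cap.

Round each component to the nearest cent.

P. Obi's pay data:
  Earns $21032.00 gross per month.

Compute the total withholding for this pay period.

$4804.98

State Income Tax: taxable = $21032.00
  $2728.00 + 20.2% × ($21032.00 − $19600.00) = $2728.00 + 20.2% × $1432.00 = $3017.26
Pension Levy: 3% × $21032.00 = $630.96
Disability Insurance: 5.5% × $21032.00 = $1156.76
Total: $3017.26 + $630.96 + $1156.76 = $4804.98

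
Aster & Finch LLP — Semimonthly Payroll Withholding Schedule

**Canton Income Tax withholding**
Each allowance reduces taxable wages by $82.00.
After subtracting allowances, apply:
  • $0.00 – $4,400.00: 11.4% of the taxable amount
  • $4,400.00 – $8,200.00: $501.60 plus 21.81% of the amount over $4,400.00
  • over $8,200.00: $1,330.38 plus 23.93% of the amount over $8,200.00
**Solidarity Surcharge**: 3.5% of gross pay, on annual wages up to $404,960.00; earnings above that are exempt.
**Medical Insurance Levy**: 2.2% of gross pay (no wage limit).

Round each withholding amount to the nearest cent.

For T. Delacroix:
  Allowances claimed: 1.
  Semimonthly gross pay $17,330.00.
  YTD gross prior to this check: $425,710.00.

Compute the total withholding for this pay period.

Canton Income Tax: taxable = $17,330.00 − 1×$82.00 = $17,248.00
  $1,330.38 + 23.93% × ($17,248.00 − $8,200.00) = $1,330.38 + 23.93% × $9,048.00 = $3,495.57
Solidarity Surcharge: YTD $425,710.00 ≥ cap $404,960.00 → $0.00
Medical Insurance Levy: 2.2% × $17,330.00 = $381.26
Total: $3,495.57 + $0.00 + $381.26 = $3,876.83

$3,876.83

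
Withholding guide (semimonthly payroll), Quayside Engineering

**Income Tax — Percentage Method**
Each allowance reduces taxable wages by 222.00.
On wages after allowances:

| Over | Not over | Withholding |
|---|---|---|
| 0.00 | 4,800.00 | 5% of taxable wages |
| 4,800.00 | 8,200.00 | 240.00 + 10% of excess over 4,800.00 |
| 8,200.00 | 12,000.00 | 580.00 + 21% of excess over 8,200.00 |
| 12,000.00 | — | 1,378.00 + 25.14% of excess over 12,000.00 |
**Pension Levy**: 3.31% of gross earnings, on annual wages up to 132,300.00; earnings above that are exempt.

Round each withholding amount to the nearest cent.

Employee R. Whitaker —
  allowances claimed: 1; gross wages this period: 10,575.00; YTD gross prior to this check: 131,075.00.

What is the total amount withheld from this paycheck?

1,072.68

Income Tax: taxable = 10,575.00 − 1×222.00 = 10,353.00
  580.00 + 21% × (10,353.00 − 8,200.00) = 580.00 + 21% × 2,153.00 = 1,032.13
Pension Levy: cap 132,300.00 − YTD 131,075.00 = 1,225.00 subject; 3.31% × 1,225.00 = 40.55
Total: 1,032.13 + 40.55 = 1,072.68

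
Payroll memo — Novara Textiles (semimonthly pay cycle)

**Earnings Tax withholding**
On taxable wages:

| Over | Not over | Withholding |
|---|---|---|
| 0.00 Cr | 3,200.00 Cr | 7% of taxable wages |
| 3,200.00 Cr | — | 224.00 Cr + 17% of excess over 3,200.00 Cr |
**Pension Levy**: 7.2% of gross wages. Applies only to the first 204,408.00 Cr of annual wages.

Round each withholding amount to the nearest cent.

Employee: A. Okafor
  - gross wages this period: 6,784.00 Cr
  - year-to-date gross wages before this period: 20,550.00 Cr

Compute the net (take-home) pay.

5,462.27 Cr

Earnings Tax: taxable = 6,784.00 Cr
  224.00 Cr + 17% × (6,784.00 Cr − 3,200.00 Cr) = 224.00 Cr + 17% × 3,584.00 Cr = 833.28 Cr
Pension Levy: 7.2% × 6,784.00 Cr = 488.45 Cr
Total withheld: 833.28 Cr + 488.45 Cr = 1,321.73 Cr
Net pay: 6,784.00 Cr − 1,321.73 Cr = 5,462.27 Cr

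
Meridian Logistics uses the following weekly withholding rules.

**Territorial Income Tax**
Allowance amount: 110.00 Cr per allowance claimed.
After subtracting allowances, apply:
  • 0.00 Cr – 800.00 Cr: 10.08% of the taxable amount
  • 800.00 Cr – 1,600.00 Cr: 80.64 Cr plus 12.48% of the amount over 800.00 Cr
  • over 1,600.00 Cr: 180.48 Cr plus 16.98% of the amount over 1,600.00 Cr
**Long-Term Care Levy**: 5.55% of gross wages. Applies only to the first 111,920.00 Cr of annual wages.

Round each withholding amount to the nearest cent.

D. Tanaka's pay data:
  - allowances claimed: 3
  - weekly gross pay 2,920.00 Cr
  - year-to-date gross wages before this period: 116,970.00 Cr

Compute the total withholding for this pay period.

348.58 Cr

Territorial Income Tax: taxable = 2,920.00 Cr − 3×110.00 Cr = 2,590.00 Cr
  180.48 Cr + 16.98% × (2,590.00 Cr − 1,600.00 Cr) = 180.48 Cr + 16.98% × 990.00 Cr = 348.58 Cr
Long-Term Care Levy: YTD 116,970.00 Cr ≥ cap 111,920.00 Cr → 0.00 Cr
Total: 348.58 Cr + 0.00 Cr = 348.58 Cr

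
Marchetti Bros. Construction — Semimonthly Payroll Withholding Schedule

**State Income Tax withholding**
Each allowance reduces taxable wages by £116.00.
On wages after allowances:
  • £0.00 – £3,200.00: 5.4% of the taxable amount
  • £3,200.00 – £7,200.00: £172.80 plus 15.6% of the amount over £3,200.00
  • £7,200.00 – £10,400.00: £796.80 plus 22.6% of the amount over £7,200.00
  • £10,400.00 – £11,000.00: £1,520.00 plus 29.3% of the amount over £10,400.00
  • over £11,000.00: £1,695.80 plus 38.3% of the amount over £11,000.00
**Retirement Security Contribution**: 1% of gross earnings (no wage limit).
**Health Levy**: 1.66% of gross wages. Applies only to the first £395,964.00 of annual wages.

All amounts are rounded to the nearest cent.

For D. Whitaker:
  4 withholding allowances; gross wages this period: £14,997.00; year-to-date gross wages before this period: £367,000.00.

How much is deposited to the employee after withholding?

State Income Tax: taxable = £14,997.00 − 4×£116.00 = £14,533.00
  £1,695.80 + 38.3% × (£14,533.00 − £11,000.00) = £1,695.80 + 38.3% × £3,533.00 = £3,048.94
Retirement Security Contribution: 1% × £14,997.00 = £149.97
Health Levy: 1.66% × £14,997.00 = £248.95
Total withheld: £3,048.94 + £149.97 + £248.95 = £3,447.86
Net pay: £14,997.00 − £3,447.86 = £11,549.14

£11,549.14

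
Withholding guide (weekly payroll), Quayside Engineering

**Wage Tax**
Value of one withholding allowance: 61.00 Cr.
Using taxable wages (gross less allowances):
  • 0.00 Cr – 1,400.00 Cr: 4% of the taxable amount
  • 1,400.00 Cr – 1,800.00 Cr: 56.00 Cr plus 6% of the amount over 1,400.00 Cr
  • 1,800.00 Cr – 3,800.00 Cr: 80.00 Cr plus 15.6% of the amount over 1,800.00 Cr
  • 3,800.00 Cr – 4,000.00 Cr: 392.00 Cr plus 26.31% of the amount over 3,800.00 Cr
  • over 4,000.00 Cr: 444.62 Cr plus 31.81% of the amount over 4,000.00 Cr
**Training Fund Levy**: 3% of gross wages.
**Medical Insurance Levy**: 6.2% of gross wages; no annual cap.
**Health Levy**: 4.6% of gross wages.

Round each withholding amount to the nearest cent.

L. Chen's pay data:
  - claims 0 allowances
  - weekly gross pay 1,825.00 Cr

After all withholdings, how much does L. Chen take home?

Wage Tax: taxable = 1,825.00 Cr
  80.00 Cr + 15.6% × (1,825.00 Cr − 1,800.00 Cr) = 80.00 Cr + 15.6% × 25.00 Cr = 83.90 Cr
Training Fund Levy: 3% × 1,825.00 Cr = 54.75 Cr
Medical Insurance Levy: 6.2% × 1,825.00 Cr = 113.15 Cr
Health Levy: 4.6% × 1,825.00 Cr = 83.95 Cr
Total withheld: 83.90 Cr + 54.75 Cr + 113.15 Cr + 83.95 Cr = 335.75 Cr
Net pay: 1,825.00 Cr − 335.75 Cr = 1,489.25 Cr

1,489.25 Cr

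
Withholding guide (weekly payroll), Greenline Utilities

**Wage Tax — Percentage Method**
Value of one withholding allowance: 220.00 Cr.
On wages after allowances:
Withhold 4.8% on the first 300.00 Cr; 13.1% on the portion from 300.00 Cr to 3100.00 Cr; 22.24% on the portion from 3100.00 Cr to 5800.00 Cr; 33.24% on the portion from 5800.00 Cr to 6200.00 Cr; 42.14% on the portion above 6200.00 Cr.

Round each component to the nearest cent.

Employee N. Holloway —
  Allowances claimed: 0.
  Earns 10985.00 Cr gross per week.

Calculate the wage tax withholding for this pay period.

Wage Tax: taxable = 10985.00 Cr
  1114.64 Cr + 42.14% × (10985.00 Cr − 6200.00 Cr) = 1114.64 Cr + 42.14% × 4785.00 Cr = 3131.04 Cr

3131.04 Cr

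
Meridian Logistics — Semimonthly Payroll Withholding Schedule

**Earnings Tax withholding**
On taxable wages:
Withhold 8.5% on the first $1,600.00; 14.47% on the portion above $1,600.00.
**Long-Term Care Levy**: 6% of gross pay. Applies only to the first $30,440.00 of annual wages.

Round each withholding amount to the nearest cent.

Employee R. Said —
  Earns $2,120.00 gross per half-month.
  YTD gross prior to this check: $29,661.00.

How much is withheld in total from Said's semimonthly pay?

Earnings Tax: taxable = $2,120.00
  $136.00 + 14.47% × ($2,120.00 − $1,600.00) = $136.00 + 14.47% × $520.00 = $211.24
Long-Term Care Levy: cap $30,440.00 − YTD $29,661.00 = $779.00 subject; 6% × $779.00 = $46.74
Total: $211.24 + $46.74 = $257.98

$257.98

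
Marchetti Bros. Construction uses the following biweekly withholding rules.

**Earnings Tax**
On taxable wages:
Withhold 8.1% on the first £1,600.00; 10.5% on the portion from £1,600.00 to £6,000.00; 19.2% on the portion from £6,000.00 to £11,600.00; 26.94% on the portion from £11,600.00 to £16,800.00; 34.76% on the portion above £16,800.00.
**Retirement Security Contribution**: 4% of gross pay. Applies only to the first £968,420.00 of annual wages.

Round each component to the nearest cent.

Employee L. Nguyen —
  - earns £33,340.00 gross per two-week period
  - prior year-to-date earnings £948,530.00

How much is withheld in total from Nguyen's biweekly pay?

£9,612.58

Earnings Tax: taxable = £33,340.00
  £3,067.68 + 34.76% × (£33,340.00 − £16,800.00) = £3,067.68 + 34.76% × £16,540.00 = £8,816.98
Retirement Security Contribution: cap £968,420.00 − YTD £948,530.00 = £19,890.00 subject; 4% × £19,890.00 = £795.60
Total: £8,816.98 + £795.60 = £9,612.58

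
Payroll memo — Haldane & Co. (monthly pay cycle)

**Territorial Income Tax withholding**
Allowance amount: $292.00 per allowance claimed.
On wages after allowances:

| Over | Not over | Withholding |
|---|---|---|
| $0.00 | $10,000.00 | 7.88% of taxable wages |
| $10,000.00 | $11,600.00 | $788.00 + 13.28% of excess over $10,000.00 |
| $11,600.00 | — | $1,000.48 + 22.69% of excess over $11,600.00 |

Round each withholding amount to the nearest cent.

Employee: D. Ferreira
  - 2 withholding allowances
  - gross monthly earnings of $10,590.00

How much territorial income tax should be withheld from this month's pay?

Territorial Income Tax: taxable = $10,590.00 − 2×$292.00 = $10,006.00
  $788.00 + 13.28% × ($10,006.00 − $10,000.00) = $788.00 + 13.28% × $6.00 = $788.80

$788.80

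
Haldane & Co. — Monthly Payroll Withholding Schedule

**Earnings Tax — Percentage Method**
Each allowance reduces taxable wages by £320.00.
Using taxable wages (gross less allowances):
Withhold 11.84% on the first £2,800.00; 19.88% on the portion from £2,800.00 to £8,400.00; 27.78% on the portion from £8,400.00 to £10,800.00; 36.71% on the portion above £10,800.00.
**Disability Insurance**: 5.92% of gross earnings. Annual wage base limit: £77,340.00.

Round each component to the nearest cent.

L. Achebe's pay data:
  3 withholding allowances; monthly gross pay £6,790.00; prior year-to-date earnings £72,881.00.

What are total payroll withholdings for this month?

Earnings Tax: taxable = £6,790.00 − 3×£320.00 = £5,830.00
  £331.52 + 19.88% × (£5,830.00 − £2,800.00) = £331.52 + 19.88% × £3,030.00 = £933.88
Disability Insurance: cap £77,340.00 − YTD £72,881.00 = £4,459.00 subject; 5.92% × £4,459.00 = £263.97
Total: £933.88 + £263.97 = £1,197.85

£1,197.85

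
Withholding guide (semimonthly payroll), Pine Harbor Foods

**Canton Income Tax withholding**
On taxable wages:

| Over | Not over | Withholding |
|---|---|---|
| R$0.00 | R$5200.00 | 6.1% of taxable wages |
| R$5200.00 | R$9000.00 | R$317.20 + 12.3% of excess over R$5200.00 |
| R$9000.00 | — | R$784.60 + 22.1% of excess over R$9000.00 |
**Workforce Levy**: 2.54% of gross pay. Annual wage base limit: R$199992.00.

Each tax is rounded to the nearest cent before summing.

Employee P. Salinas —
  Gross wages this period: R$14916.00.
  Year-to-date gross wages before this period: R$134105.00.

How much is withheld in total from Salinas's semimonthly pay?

R$2470.91

Canton Income Tax: taxable = R$14916.00
  R$784.60 + 22.1% × (R$14916.00 − R$9000.00) = R$784.60 + 22.1% × R$5916.00 = R$2092.04
Workforce Levy: 2.54% × R$14916.00 = R$378.87
Total: R$2092.04 + R$378.87 = R$2470.91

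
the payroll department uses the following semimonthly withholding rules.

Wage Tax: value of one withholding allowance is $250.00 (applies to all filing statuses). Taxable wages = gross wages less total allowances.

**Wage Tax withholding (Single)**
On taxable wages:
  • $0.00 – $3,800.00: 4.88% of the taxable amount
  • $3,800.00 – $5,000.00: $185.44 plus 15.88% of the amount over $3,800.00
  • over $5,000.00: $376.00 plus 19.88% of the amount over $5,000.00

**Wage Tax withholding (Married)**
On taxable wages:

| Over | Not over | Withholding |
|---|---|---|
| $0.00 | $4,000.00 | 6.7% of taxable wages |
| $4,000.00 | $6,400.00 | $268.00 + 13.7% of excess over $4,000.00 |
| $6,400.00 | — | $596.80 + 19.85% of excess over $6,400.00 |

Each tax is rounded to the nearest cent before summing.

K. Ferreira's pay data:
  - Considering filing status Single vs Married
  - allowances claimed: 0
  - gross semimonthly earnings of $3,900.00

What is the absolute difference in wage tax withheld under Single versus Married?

$59.98

Wage Tax (Single): taxable = $3,900.00
  $185.44 + 15.88% × ($3,900.00 − $3,800.00) = $185.44 + 15.88% × $100.00 = $201.32
Wage Tax (Married): taxable = $3,900.00
  6.7% × $3,900.00 = $261.30
Difference: |$201.32 − $261.30| = $59.98 (higher under Married)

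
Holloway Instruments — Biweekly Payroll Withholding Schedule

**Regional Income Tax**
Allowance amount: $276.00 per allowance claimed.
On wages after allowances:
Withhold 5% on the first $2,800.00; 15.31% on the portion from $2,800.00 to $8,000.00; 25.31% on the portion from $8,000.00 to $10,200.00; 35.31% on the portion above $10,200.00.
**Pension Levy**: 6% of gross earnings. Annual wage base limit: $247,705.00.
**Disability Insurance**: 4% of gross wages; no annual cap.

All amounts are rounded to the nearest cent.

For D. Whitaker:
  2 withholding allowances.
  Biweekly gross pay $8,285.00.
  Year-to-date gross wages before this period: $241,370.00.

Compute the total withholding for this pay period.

$1,606.74

Regional Income Tax: taxable = $8,285.00 − 2×$276.00 = $7,733.00
  $140.00 + 15.31% × ($7,733.00 − $2,800.00) = $140.00 + 15.31% × $4,933.00 = $895.24
Pension Levy: cap $247,705.00 − YTD $241,370.00 = $6,335.00 subject; 6% × $6,335.00 = $380.10
Disability Insurance: 4% × $8,285.00 = $331.40
Total: $895.24 + $380.10 + $331.40 = $1,606.74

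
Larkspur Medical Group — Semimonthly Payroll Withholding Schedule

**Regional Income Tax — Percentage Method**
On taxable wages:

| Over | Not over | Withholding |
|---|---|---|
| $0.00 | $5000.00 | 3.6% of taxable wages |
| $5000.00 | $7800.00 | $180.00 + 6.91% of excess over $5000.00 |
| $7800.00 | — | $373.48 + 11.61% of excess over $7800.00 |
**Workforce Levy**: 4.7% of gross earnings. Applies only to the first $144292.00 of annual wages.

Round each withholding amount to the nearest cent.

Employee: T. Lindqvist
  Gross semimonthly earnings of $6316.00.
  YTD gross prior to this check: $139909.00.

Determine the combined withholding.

Regional Income Tax: taxable = $6316.00
  $180.00 + 6.91% × ($6316.00 − $5000.00) = $180.00 + 6.91% × $1316.00 = $270.94
Workforce Levy: cap $144292.00 − YTD $139909.00 = $4383.00 subject; 4.7% × $4383.00 = $206.00
Total: $270.94 + $206.00 = $476.94

$476.94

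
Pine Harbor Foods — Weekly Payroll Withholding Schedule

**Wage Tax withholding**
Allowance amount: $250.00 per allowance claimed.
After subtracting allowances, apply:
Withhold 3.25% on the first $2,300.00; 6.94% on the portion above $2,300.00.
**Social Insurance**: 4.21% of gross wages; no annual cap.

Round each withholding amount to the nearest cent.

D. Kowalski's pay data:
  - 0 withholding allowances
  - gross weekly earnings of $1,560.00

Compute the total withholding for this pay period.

$116.38

Wage Tax: taxable = $1,560.00
  3.25% × $1,560.00 = $50.70
Social Insurance: 4.21% × $1,560.00 = $65.68
Total: $50.70 + $65.68 = $116.38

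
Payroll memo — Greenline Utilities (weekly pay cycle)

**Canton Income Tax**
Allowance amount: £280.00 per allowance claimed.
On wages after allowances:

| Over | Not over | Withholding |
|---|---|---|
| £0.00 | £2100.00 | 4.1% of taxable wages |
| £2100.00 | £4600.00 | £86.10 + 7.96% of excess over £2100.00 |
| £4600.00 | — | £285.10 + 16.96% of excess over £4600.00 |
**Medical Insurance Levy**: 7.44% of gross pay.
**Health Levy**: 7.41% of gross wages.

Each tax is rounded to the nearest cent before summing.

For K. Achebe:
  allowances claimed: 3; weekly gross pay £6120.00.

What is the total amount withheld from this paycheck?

£1309.25

Canton Income Tax: taxable = £6120.00 − 3×£280.00 = £5280.00
  £285.10 + 16.96% × (£5280.00 − £4600.00) = £285.10 + 16.96% × £680.00 = £400.43
Medical Insurance Levy: 7.44% × £6120.00 = £455.33
Health Levy: 7.41% × £6120.00 = £453.49
Total: £400.43 + £455.33 + £453.49 = £1309.25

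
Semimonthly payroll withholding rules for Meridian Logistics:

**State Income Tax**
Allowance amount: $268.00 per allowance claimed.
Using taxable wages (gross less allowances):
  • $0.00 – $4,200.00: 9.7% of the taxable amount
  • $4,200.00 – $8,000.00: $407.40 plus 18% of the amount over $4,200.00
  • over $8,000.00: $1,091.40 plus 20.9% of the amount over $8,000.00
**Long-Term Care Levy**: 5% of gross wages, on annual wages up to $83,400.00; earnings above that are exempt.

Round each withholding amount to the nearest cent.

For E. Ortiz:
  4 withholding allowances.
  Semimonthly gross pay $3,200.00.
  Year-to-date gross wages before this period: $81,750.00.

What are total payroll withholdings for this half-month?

$288.92

State Income Tax: taxable = $3,200.00 − 4×$268.00 = $2,128.00
  9.7% × $2,128.00 = $206.42
Long-Term Care Levy: cap $83,400.00 − YTD $81,750.00 = $1,650.00 subject; 5% × $1,650.00 = $82.50
Total: $206.42 + $82.50 = $288.92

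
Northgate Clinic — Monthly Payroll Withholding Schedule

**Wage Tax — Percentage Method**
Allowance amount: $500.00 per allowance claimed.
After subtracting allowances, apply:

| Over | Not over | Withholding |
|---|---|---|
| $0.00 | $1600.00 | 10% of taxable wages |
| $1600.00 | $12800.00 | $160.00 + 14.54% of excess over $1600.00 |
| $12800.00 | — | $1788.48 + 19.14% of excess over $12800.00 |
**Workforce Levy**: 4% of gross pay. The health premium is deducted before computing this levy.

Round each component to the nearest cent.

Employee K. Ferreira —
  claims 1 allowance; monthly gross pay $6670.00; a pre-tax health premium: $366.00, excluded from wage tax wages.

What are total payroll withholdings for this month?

$1023.42

Wage Tax: taxable = $6670.00 − $366.00 − 1×$500.00 = $5804.00
  $160.00 + 14.54% × ($5804.00 − $1600.00) = $160.00 + 14.54% × $4204.00 = $771.26
Workforce Levy: 4% × $6304.00 = $252.16
Total: $771.26 + $252.16 = $1023.42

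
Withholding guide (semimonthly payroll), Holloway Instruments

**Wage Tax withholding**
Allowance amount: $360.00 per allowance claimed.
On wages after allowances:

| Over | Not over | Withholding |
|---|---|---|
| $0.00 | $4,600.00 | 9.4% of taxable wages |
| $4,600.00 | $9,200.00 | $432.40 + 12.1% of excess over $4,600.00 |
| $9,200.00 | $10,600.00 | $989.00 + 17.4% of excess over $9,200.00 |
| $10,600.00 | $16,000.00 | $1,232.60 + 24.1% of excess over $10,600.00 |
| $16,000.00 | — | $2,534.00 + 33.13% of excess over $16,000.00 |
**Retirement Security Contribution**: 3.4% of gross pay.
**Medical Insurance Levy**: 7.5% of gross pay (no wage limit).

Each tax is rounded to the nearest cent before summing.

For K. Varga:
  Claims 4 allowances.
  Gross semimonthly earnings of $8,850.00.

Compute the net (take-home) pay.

Wage Tax: taxable = $8,850.00 − 4×$360.00 = $7,410.00
  $432.40 + 12.1% × ($7,410.00 − $4,600.00) = $432.40 + 12.1% × $2,810.00 = $772.41
Retirement Security Contribution: 3.4% × $8,850.00 = $300.90
Medical Insurance Levy: 7.5% × $8,850.00 = $663.75
Total withheld: $772.41 + $300.90 + $663.75 = $1,737.06
Net pay: $8,850.00 − $1,737.06 = $7,112.94

$7,112.94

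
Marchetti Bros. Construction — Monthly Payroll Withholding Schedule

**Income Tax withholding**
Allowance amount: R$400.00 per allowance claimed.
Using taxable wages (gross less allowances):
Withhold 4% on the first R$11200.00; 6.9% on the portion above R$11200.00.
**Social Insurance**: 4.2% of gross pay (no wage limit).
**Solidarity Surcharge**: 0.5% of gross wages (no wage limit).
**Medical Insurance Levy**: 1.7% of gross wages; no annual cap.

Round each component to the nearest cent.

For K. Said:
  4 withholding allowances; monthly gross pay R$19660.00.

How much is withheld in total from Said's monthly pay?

Income Tax: taxable = R$19660.00 − 4×R$400.00 = R$18060.00
  R$448.00 + 6.9% × (R$18060.00 − R$11200.00) = R$448.00 + 6.9% × R$6860.00 = R$921.34
Social Insurance: 4.2% × R$19660.00 = R$825.72
Solidarity Surcharge: 0.5% × R$19660.00 = R$98.30
Medical Insurance Levy: 1.7% × R$19660.00 = R$334.22
Total: R$921.34 + R$825.72 + R$98.30 + R$334.22 = R$2179.58

R$2179.58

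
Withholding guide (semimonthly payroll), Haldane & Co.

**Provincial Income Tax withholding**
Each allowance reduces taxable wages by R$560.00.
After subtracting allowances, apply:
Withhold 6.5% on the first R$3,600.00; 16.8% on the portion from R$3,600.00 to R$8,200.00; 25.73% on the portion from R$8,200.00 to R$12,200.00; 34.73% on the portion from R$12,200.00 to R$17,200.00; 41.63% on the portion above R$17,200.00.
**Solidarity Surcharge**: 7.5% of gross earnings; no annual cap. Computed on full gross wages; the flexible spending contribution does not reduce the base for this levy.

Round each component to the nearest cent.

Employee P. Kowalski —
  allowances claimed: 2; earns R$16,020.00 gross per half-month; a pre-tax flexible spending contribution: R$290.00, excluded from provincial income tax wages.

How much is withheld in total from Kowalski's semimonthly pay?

R$4,074.49

Provincial Income Tax: taxable = R$16,020.00 − R$290.00 − 2×R$560.00 = R$14,610.00
  R$2,036.00 + 34.73% × (R$14,610.00 − R$12,200.00) = R$2,036.00 + 34.73% × R$2,410.00 = R$2,872.99
Solidarity Surcharge: 7.5% × R$16,020.00 = R$1,201.50
Total: R$2,872.99 + R$1,201.50 = R$4,074.49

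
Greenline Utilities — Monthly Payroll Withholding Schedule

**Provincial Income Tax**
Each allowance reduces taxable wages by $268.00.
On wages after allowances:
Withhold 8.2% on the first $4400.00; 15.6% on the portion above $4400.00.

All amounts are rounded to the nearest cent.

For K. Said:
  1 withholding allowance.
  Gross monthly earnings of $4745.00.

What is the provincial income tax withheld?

Provincial Income Tax: taxable = $4745.00 − 1×$268.00 = $4477.00
  $360.80 + 15.6% × ($4477.00 − $4400.00) = $360.80 + 15.6% × $77.00 = $372.81

$372.81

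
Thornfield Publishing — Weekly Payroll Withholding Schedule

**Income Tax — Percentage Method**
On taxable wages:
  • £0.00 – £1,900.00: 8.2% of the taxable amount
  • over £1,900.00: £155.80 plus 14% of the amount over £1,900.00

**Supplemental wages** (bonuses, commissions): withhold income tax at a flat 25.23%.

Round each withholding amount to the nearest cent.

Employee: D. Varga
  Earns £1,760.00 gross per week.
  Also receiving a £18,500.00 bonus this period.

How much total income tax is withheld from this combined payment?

Income Tax: taxable = £1,760.00
  8.2% × £1,760.00 = £144.32
Supplemental (25.23% flat on bonus): 25.23% × £18,500.00 = £4,667.55
Total income tax: £144.32 + £4,667.55 = £4,811.87

£4,811.87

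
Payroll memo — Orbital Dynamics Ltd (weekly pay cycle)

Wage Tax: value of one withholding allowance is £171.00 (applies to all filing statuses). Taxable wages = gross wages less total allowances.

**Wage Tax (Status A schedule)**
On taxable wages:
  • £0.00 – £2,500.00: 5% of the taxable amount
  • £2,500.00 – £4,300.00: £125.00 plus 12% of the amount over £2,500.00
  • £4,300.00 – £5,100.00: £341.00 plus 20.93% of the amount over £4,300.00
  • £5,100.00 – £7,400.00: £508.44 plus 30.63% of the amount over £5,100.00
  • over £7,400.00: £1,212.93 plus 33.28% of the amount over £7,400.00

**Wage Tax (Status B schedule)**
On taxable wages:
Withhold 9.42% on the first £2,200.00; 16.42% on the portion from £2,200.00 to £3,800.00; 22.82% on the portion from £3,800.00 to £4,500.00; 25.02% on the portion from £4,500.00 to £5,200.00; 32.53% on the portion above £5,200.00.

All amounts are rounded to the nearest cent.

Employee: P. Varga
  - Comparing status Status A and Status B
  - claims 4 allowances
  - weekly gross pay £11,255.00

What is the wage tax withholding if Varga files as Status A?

Wage Tax (Status A): taxable = £11,255.00 − 4×£171.00 = £10,571.00
  £1,212.93 + 33.28% × (£10,571.00 − £7,400.00) = £1,212.93 + 33.28% × £3,171.00 = £2,268.24

£2,268.24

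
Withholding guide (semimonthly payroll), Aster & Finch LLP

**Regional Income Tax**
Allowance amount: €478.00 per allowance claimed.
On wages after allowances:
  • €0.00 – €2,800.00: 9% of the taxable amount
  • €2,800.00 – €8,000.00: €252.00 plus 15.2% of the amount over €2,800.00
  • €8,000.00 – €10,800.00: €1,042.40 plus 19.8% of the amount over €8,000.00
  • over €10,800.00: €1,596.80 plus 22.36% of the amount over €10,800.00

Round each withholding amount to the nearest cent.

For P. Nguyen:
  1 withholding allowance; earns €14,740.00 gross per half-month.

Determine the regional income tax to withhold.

€2,370.90

Regional Income Tax: taxable = €14,740.00 − 1×€478.00 = €14,262.00
  €1,596.80 + 22.36% × (€14,262.00 − €10,800.00) = €1,596.80 + 22.36% × €3,462.00 = €2,370.90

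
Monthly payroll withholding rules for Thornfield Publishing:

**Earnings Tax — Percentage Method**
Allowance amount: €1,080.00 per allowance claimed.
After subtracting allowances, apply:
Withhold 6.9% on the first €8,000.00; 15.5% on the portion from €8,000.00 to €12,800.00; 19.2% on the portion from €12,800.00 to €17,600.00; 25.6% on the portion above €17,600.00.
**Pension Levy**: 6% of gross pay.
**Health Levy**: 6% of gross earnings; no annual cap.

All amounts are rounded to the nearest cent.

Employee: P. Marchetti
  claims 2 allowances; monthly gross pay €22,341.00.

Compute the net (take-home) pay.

Earnings Tax: taxable = €22,341.00 − 2×€1,080.00 = €20,181.00
  €2,217.60 + 25.6% × (€20,181.00 − €17,600.00) = €2,217.60 + 25.6% × €2,581.00 = €2,878.34
Pension Levy: 6% × €22,341.00 = €1,340.46
Health Levy: 6% × €22,341.00 = €1,340.46
Total withheld: €2,878.34 + €1,340.46 + €1,340.46 = €5,559.26
Net pay: €22,341.00 − €5,559.26 = €16,781.74

€16,781.74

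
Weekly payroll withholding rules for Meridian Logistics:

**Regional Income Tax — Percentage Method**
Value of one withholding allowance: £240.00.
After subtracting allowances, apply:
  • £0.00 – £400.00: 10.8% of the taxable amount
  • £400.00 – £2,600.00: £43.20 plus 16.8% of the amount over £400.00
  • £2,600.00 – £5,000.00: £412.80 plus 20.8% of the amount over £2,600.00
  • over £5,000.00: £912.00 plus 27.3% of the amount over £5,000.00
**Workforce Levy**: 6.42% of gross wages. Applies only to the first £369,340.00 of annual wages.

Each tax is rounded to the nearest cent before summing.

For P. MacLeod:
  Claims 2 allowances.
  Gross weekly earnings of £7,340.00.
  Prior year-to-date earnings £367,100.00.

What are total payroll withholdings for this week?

£1,563.59

Regional Income Tax: taxable = £7,340.00 − 2×£240.00 = £6,860.00
  £912.00 + 27.3% × (£6,860.00 − £5,000.00) = £912.00 + 27.3% × £1,860.00 = £1,419.78
Workforce Levy: cap £369,340.00 − YTD £367,100.00 = £2,240.00 subject; 6.42% × £2,240.00 = £143.81
Total: £1,419.78 + £143.81 = £1,563.59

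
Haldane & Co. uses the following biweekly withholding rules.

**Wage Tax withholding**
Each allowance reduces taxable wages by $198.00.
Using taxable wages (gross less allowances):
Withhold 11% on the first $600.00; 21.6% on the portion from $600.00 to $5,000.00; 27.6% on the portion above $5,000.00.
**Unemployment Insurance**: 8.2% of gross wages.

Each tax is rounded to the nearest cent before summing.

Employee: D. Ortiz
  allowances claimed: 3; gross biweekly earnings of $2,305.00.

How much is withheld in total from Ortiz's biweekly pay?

Wage Tax: taxable = $2,305.00 − 3×$198.00 = $1,711.00
  $66.00 + 21.6% × ($1,711.00 − $600.00) = $66.00 + 21.6% × $1,111.00 = $305.98
Unemployment Insurance: 8.2% × $2,305.00 = $189.01
Total: $305.98 + $189.01 = $494.99

$494.99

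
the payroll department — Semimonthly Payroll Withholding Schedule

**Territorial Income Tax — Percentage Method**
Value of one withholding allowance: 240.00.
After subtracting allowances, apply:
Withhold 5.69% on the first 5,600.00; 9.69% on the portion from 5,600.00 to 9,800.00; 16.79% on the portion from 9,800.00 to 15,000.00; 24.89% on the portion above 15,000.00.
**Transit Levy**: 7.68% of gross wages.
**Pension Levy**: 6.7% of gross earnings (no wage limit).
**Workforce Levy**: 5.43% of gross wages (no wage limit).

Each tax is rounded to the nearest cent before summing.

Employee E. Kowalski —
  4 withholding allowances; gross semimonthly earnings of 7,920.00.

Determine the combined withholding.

2,019.38

Territorial Income Tax: taxable = 7,920.00 − 4×240.00 = 6,960.00
  318.64 + 9.69% × (6,960.00 − 5,600.00) = 318.64 + 9.69% × 1,360.00 = 450.42
Transit Levy: 7.68% × 7,920.00 = 608.26
Pension Levy: 6.7% × 7,920.00 = 530.64
Workforce Levy: 5.43% × 7,920.00 = 430.06
Total: 450.42 + 608.26 + 530.64 + 430.06 = 2,019.38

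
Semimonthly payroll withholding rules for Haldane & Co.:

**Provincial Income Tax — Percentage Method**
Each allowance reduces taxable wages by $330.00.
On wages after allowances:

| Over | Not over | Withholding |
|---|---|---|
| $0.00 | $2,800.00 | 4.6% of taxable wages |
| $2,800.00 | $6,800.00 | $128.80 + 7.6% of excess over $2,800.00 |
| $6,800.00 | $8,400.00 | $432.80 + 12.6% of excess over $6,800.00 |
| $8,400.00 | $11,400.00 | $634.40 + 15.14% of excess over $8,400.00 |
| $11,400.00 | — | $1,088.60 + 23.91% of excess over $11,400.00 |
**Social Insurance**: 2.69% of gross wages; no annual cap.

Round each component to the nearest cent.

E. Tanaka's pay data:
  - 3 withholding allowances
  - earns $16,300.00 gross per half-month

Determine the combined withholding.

$2,461.95

Provincial Income Tax: taxable = $16,300.00 − 3×$330.00 = $15,310.00
  $1,088.60 + 23.91% × ($15,310.00 − $11,400.00) = $1,088.60 + 23.91% × $3,910.00 = $2,023.48
Social Insurance: 2.69% × $16,300.00 = $438.47
Total: $2,023.48 + $438.47 = $2,461.95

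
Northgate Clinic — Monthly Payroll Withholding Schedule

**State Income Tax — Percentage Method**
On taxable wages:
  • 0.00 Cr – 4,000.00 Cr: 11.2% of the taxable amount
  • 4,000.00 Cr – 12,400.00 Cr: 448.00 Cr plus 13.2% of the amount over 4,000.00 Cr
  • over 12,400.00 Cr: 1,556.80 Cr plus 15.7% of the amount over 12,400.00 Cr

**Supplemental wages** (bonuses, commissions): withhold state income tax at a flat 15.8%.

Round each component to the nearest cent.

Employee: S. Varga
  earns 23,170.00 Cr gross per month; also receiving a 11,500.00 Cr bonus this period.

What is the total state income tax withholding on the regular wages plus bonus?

State Income Tax: taxable = 23,170.00 Cr
  1,556.80 Cr + 15.7% × (23,170.00 Cr − 12,400.00 Cr) = 1,556.80 Cr + 15.7% × 10,770.00 Cr = 3,247.69 Cr
Supplemental (15.8% flat on bonus): 15.8% × 11,500.00 Cr = 1,817.00 Cr
Total state income tax: 3,247.69 Cr + 1,817.00 Cr = 5,064.69 Cr

5,064.69 Cr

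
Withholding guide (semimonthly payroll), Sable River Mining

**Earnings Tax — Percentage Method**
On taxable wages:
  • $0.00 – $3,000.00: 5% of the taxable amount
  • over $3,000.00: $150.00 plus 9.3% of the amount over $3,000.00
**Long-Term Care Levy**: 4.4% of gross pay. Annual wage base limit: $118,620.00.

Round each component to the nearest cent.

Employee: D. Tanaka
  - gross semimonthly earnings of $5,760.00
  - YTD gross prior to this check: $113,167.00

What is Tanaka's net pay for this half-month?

Earnings Tax: taxable = $5,760.00
  $150.00 + 9.3% × ($5,760.00 − $3,000.00) = $150.00 + 9.3% × $2,760.00 = $406.68
Long-Term Care Levy: cap $118,620.00 − YTD $113,167.00 = $5,453.00 subject; 4.4% × $5,453.00 = $239.93
Total withheld: $406.68 + $239.93 = $646.61
Net pay: $5,760.00 − $646.61 = $5,113.39

$5,113.39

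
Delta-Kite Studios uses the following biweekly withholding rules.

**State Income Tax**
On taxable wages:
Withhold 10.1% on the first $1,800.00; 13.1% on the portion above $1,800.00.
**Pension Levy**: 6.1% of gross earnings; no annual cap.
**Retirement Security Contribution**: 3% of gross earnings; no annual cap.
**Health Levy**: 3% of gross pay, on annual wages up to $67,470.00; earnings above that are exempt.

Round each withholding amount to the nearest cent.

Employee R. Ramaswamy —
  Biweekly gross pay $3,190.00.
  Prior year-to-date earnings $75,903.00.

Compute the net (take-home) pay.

State Income Tax: taxable = $3,190.00
  $181.80 + 13.1% × ($3,190.00 − $1,800.00) = $181.80 + 13.1% × $1,390.00 = $363.89
Pension Levy: 6.1% × $3,190.00 = $194.59
Retirement Security Contribution: 3% × $3,190.00 = $95.70
Health Levy: YTD $75,903.00 ≥ cap $67,470.00 → $0.00
Total withheld: $363.89 + $194.59 + $95.70 + $0.00 = $654.18
Net pay: $3,190.00 − $654.18 = $2,535.82

$2,535.82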